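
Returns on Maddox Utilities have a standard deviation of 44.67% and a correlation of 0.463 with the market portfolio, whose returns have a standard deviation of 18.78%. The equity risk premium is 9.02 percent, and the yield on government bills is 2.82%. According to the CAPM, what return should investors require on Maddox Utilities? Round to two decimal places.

β = ρ × σ_i / σ_m = 0.463 × 44.67% / 18.78% = 1.1013
E(R) = 2.82% + 1.1013 × 9.02% = 12.75%

12.75%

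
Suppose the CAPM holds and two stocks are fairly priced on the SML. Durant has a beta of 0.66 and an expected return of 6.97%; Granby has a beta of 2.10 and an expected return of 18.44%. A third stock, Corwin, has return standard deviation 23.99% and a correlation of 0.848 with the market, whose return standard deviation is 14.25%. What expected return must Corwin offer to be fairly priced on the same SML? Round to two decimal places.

MRP = (18.44% − 6.97%) / (2.10 − 0.66) = 7.9653%
R_f = 6.97% − 0.66 × 7.9653% = 1.7129%
β_Corwin = ρ·σ_i/σ_m = 0.848 × 23.99 / 14.25 = 1.4276
E(R_Corwin) = R_f + β × MRP = 1.7129% + 1.4276 × 7.9653% = 13.08%

13.08%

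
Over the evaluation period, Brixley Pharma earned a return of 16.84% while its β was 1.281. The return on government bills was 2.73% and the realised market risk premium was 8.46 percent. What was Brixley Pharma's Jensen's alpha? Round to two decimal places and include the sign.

+3.27%

CAPM benchmark = R_f + β(R_m − R_f) = 2.73% + 1.281 × 8.46% = 13.56726%
α = actual − benchmark = 16.84% − 13.56726% = +3.27%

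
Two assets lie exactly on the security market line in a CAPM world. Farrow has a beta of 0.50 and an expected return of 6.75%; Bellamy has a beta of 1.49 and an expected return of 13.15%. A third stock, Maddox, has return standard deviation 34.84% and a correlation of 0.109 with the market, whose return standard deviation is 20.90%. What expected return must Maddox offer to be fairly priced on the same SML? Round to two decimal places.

MRP = (13.15% − 6.75%) / (1.49 − 0.50) = 6.4646%
R_f = 6.75% − 0.50 × 6.4646% = 3.5177%
β_Maddox = ρ·σ_i/σ_m = 0.109 × 34.84 / 20.90 = 0.1817
E(R_Maddox) = R_f + β × MRP = 3.5177% + 0.1817 × 6.4646% = 4.69%

4.69%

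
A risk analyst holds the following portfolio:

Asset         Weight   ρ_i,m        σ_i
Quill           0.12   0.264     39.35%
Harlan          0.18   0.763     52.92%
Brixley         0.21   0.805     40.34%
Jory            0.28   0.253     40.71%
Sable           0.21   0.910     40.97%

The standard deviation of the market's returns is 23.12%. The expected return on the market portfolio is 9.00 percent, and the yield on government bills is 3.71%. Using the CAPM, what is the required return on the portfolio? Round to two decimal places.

9.67%

β_Quill = 0.264 × 39.35% / 23.12% = 0.4493
β_Harlan = 0.763 × 52.92% / 23.12% = 1.7465
β_Brixley = 0.805 × 40.34% / 23.12% = 1.4046
β_Jory = 0.253 × 40.71% / 23.12% = 0.4455
β_Sable = 0.910 × 40.97% / 23.12% = 1.6126
β_P = Σ w_i β_i = 0.12×0.4493 + 0.18×1.7465 + 0.21×1.4046 + 0.28×0.4455 + 0.21×1.6126 = 1.1266
MRP = 9.00% − 3.71% = 5.29%
E(R_P) = R_f + β_P × MRP = 3.71% + 1.1266 × 5.29% = 9.67%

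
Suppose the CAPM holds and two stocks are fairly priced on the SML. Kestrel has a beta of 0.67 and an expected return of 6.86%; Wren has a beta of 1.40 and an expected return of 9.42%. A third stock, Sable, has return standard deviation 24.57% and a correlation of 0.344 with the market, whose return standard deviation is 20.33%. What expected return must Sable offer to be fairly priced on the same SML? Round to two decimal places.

5.97%

MRP = (9.42% − 6.86%) / (1.40 − 0.67) = 3.5068%
R_f = 6.86% − 0.67 × 3.5068% = 4.5104%
β_Sable = ρ·σ_i/σ_m = 0.344 × 24.57 / 20.33 = 0.4157
E(R_Sable) = R_f + β × MRP = 4.5104% + 0.4157 × 3.5068% = 5.97%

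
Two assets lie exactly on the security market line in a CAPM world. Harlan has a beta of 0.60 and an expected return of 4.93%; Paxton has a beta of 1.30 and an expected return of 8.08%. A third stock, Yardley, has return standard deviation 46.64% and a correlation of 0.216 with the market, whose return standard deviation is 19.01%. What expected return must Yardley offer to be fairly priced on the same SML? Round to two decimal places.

MRP = (8.08% − 4.93%) / (1.30 − 0.60) = 4.5000%
R_f = 4.93% − 0.60 × 4.5000% = 2.2300%
β_Yardley = ρ·σ_i/σ_m = 0.216 × 46.64 / 19.01 = 0.5299
E(R_Yardley) = R_f + β × MRP = 2.2300% + 0.5299 × 4.5000% = 4.61%

4.61%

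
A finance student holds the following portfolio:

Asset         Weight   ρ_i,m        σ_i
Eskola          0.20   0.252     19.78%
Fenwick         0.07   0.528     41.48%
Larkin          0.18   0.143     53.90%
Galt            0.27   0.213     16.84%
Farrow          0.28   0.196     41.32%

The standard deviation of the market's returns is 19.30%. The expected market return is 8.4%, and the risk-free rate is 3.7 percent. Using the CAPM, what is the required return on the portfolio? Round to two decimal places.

5.44%

β_Eskola = 0.252 × 19.78% / 19.30% = 0.2583
β_Fenwick = 0.528 × 41.48% / 19.30% = 1.1348
β_Larkin = 0.143 × 53.90% / 19.30% = 0.3994
β_Galt = 0.213 × 16.84% / 19.30% = 0.1859
β_Farrow = 0.196 × 41.32% / 19.30% = 0.4196
β_P = Σ w_i β_i = 0.20×0.2583 + 0.07×1.1348 + 0.18×0.3994 + 0.27×0.1859 + 0.28×0.4196 = 0.3707
MRP = 8.4% − 3.7% = 4.70%
E(R_P) = R_f + β_P × MRP = 3.7% + 0.3707 × 4.7% = 5.44%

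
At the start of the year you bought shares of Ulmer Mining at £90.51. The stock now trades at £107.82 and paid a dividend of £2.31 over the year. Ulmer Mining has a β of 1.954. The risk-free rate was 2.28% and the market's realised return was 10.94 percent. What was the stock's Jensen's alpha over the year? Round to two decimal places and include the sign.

+2.48%

Realised HPR = (P1 + D1 − P0) / P0 = (107.82 + 2.31 − 90.51) / 90.51 = 19.62 / 90.51 = 21.6772%
MRP = 10.94% − 2.28% = 8.66%
CAPM required = R_f + β·MRP = 2.28% + 1.954 × 8.66% = 19.20164%
α = realised − required = 21.6772% − 19.20164% = +2.48%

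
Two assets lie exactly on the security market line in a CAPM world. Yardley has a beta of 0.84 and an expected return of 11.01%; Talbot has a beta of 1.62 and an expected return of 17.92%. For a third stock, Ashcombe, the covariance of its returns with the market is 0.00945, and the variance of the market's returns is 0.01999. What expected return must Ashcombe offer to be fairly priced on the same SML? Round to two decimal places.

MRP = (17.92% − 11.01%) / (1.62 − 0.84) = 8.8590%
R_f = 11.01% − 0.84 × 8.8590% = 3.5684%
β_Ashcombe = Cov / Var(R_m) = 0.00945 / 0.01999 = 0.4727
E(R_Ashcombe) = R_f + β × MRP = 3.5684% + 0.4727 × 8.8590% = 7.76%

7.76%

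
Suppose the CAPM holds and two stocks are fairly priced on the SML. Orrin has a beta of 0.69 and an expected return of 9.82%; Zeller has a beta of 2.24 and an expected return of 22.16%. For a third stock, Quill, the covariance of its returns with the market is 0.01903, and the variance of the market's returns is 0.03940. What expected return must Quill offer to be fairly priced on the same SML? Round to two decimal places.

MRP = (22.16% − 9.82%) / (2.24 − 0.69) = 7.9613%
R_f = 9.82% − 0.69 × 7.9613% = 4.3267%
β_Quill = Cov / Var(R_m) = 0.01903 / 0.03940 = 0.4830
E(R_Quill) = R_f + β × MRP = 4.3267% + 0.4830 × 7.9613% = 8.17%

8.17%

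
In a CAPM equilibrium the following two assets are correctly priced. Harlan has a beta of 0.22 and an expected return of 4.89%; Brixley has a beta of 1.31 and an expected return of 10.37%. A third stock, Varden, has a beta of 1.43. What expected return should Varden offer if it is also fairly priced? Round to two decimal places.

MRP (SML slope) = (10.37% − 4.89%) / (1.31 − 0.22) = 5.48% / 1.09 = 5.0275%
R_f (intercept) = 4.89% − 0.22 × 5.0275% = 3.7840%
E(R_Varden) = R_f + β × MRP = 3.7840% + 1.43 × 5.0275% = 10.97%

10.97%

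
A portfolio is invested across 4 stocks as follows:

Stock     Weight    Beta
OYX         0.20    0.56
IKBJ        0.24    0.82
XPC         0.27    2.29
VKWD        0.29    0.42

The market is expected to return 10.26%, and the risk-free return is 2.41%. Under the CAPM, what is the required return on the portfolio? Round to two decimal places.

10.64%

β_P = Σ w_i β_i = 0.20×0.56 + 0.24×0.82 + 0.27×2.29 + 0.29×0.42 = 1.0489
MRP = 10.26% − 2.41% = 7.85%
E(R_P) = R_f + β_P × MRP = 2.41% + 1.0489 × 7.85% = 10.64%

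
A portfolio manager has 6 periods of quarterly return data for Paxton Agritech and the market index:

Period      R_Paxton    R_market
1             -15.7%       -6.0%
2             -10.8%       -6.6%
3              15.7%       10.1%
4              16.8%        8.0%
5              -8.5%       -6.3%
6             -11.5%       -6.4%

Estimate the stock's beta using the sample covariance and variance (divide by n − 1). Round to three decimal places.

Mean R_i = (-15.7 − 10.8 + 15.7 + 16.8 − 8.5 − 11.5) / 6 = -2.3333%
Mean R_m = (-6.0 − 6.6 + 10.1 + 8.0 − 6.3 − 6.4) / 6 = -1.2000%
Σ(R_i − R̄_i)(R_m − R̄_m) = 568.8000  ⇒  Cov = 568.8000 / 5 = 113.7600
Σ(R_m − R̄_m)² = 317.5800  ⇒  Var(R_m) = 317.5800 / 5 = 63.5160
β = Cov / Var(R_m) = 113.7600 / 63.5160 = 1.7910

1.791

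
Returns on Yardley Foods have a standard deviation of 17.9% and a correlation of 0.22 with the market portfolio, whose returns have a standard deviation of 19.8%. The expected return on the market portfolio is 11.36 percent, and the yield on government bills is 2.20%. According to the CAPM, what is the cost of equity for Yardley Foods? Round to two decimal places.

β = ρ × σ_i / σ_m = 0.22 × 17.9% / 19.8% = 0.1989
MRP = 11.36% − 2.20% = 9.16%
E(R) = 2.20% + 0.1989 × 9.16% = 4.02%

4.02%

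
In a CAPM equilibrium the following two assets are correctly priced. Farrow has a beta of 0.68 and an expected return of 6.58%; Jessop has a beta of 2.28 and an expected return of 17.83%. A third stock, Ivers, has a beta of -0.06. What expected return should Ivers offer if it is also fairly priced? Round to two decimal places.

MRP (SML slope) = (17.83% − 6.58%) / (2.28 − 0.68) = 11.25% / 1.60 = 7.0313%
R_f (intercept) = 6.58% − 0.68 × 7.0313% = 1.7987%
E(R_Ivers) = R_f + β × MRP = 1.7987% + -0.06 × 7.0313% = 1.38%

1.38%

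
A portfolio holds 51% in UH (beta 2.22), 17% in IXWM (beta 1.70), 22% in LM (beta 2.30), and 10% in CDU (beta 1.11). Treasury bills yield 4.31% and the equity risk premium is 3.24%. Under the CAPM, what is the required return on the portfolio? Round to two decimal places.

β_P = Σ w_i β_i = 0.51×2.22 + 0.17×1.70 + 0.22×2.30 + 0.10×1.11 = 2.0382
E(R_P) = R_f + β_P × MRP = 4.31% + 2.0382 × 3.24% = 10.91%

10.91%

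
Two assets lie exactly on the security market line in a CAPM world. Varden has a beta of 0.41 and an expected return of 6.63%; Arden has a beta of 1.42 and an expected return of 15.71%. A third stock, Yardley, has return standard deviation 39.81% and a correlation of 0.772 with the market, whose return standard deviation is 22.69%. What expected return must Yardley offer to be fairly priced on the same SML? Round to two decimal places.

MRP = (15.71% − 6.63%) / (1.42 − 0.41) = 8.9901%
R_f = 6.63% − 0.41 × 8.9901% = 2.9441%
β_Yardley = ρ·σ_i/σ_m = 0.772 × 39.81 / 22.69 = 1.3545
E(R_Yardley) = R_f + β × MRP = 2.9441% + 1.3545 × 8.9901% = 15.12%

15.12%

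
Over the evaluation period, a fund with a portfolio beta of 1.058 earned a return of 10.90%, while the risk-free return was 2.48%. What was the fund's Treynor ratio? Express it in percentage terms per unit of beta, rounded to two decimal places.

Treynor = (R_P − R_f) / β_P = (10.90% − 2.48%) / 1.0580 = 8.42% / 1.0580 = 7.96%

7.96%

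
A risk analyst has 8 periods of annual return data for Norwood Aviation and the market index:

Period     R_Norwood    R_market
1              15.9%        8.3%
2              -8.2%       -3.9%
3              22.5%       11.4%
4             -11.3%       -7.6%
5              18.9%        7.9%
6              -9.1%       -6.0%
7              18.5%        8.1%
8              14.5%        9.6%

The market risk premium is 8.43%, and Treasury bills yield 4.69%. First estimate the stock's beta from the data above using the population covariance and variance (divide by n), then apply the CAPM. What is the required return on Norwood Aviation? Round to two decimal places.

20.03%

Mean R_i = (15.9 − 8.2 + 22.5 − 11.3 + 18.9 − 9.1 + 18.5 + 14.5) / 8 = 7.7125%
Mean R_m = (8.3 − 3.9 + 11.4 − 7.6 + 7.9 − 6.0 + 8.1 + 9.6) / 8 = 3.4750%
Σ(R_i − R̄_i)(R_m − R̄_m) = 784.8825  ⇒  Cov = 784.8825 / 8 = 98.1103
Σ(R_m − R̄_m)² = 431.3950  ⇒  Var(R_m) = 431.3950 / 8 = 53.9244
β = Cov / Var(R_m) = 98.1103 / 53.9244 = 1.8194
E(R) = R_f + β × MRP = 4.69% + 1.8194 × 8.43% = 20.03%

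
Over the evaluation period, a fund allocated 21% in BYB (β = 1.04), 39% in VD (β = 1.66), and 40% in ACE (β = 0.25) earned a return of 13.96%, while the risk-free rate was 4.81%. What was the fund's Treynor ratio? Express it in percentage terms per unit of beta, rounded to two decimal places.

9.47%

β_P = 0.21×1.04 + 0.39×1.66 + 0.40×0.25 = 0.9658
Treynor = (R_P − R_f) / β_P = (13.96% − 4.81%) / 0.9658 = 9.15% / 0.9658 = 9.47%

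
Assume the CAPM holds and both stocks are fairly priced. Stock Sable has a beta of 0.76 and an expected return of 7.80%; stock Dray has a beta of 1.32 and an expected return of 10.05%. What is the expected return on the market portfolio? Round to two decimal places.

8.76%

Both satisfy E(R) = R_f + β·MRP, so the slope of the SML is
MRP = (10.05% − 7.80%) / (1.32 − 0.76) = 2.25% / 0.56 = 4.0179%
R_f = E(R_Sable) − β_Sable·MRP = 7.80% − 0.76 × 4.0179% = 4.7464%
E(R_m) = R_f + MRP = 4.7464% + 4.0179% = 8.76%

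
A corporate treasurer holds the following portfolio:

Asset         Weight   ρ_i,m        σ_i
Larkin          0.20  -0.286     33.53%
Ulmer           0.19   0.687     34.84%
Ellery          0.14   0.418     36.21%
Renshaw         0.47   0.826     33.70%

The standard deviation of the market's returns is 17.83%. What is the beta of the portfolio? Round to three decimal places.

1.000

β_Larkin = -0.286 × 33.53% / 17.83% = -0.5378
β_Ulmer = 0.687 × 34.84% / 17.83% = 1.3424
β_Ellery = 0.418 × 36.21% / 17.83% = 0.8489
β_Renshaw = 0.826 × 33.70% / 17.83% = 1.5612
β_P = Σ w_i β_i = 0.20×-0.5378 + 0.19×1.3424 + 0.14×0.8489 + 0.47×1.5612 = 1.0001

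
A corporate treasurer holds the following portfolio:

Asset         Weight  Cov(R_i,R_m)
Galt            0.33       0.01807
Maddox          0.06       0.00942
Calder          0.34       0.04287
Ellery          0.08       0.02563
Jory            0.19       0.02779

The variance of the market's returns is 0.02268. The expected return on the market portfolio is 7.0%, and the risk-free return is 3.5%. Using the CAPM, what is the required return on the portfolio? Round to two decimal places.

7.89%

β_Galt = 0.01807 / 0.02268 = 0.7967
β_Maddox = 0.00942 / 0.02268 = 0.4153
β_Calder = 0.04287 / 0.02268 = 1.8902
β_Ellery = 0.02563 / 0.02268 = 1.1301
β_Jory = 0.02779 / 0.02268 = 1.2253
β_P = Σ w_i β_i = 0.33×0.7967 + 0.06×0.4153 + 0.34×1.8902 + 0.08×1.1301 + 0.19×1.2253 = 1.2537
MRP = 7.0% − 3.5% = 3.50%
E(R_P) = R_f + β_P × MRP = 3.5% + 1.2537 × 3.5% = 7.89%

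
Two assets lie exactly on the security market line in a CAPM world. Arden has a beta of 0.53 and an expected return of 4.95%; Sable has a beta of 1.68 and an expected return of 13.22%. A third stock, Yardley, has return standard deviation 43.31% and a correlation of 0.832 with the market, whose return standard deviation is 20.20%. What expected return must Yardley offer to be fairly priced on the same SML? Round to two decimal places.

13.97%

MRP = (13.22% − 4.95%) / (1.68 − 0.53) = 7.1913%
R_f = 4.95% − 0.53 × 7.1913% = 1.1386%
β_Yardley = ρ·σ_i/σ_m = 0.832 × 43.31 / 20.20 = 1.7839
E(R_Yardley) = R_f + β × MRP = 1.1386% + 1.7839 × 7.1913% = 13.97%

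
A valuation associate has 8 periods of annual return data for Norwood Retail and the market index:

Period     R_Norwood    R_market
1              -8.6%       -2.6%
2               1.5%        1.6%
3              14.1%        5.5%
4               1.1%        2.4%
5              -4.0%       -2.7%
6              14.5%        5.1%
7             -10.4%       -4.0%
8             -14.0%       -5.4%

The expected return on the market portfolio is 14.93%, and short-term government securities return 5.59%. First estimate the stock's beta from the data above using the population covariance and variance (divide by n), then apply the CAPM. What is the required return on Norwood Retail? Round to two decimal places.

28.74%

Mean R_i = (-8.6 + 1.5 + 14.1 + 1.1 − 4.0 + 14.5 − 10.4 − 14.0) / 8 = -0.7250%
Mean R_m = (-2.6 + 1.6 + 5.5 + 2.4 − 2.7 + 5.1 − 4.0 − 5.4) / 8 = -0.0125%
Σ(R_i − R̄_i)(R_m − R̄_m) = 306.8275  ⇒  Cov = 306.8275 / 8 = 38.3534
Σ(R_m − R̄_m)² = 123.7888  ⇒  Var(R_m) = 123.7888 / 8 = 15.4736
β = Cov / Var(R_m) = 38.3534 / 15.4736 = 2.4786
MRP = 14.93% − 5.59% = 9.34%
E(R) = R_f + β × MRP = 5.59% + 2.4786 × 9.34% = 28.74%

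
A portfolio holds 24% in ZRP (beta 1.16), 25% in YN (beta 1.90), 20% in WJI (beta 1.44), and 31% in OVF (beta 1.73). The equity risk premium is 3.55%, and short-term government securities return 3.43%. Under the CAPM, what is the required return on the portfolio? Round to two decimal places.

9.03%

β_P = Σ w_i β_i = 0.24×1.16 + 0.25×1.90 + 0.20×1.44 + 0.31×1.73 = 1.5777
E(R_P) = R_f + β_P × MRP = 3.43% + 1.5777 × 3.55% = 9.03%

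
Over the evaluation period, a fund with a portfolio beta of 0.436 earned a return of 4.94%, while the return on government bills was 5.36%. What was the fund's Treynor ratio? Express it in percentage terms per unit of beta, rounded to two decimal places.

Treynor = (R_P − R_f) / β_P = (4.94% − 5.36%) / 0.4360 = -0.42% / 0.4360 = -0.96%

-0.96%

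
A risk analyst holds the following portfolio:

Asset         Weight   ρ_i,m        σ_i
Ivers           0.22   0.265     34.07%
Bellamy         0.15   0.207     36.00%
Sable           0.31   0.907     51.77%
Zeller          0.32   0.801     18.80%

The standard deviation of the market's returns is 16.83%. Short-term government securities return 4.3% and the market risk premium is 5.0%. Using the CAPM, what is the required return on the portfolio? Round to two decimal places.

10.98%

β_Ivers = 0.265 × 34.07% / 16.83% = 0.5365
β_Bellamy = 0.207 × 36.00% / 16.83% = 0.4428
β_Sable = 0.907 × 51.77% / 16.83% = 2.7900
β_Zeller = 0.801 × 18.80% / 16.83% = 0.8948
β_P = Σ w_i β_i = 0.22×0.5365 + 0.15×0.4428 + 0.31×2.7900 + 0.32×0.8948 = 1.3357
E(R_P) = R_f + β_P × MRP = 4.3% + 1.3357 × 5.0% = 10.98%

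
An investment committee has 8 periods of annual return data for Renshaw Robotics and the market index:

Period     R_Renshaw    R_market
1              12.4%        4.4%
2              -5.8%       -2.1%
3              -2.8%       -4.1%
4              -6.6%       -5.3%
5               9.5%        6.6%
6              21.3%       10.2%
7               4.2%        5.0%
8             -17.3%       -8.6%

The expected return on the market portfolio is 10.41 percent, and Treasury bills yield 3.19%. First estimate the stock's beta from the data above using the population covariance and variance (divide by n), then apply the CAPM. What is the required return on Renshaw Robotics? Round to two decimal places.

Mean R_i = (12.4 − 5.8 − 2.8 − 6.6 + 9.5 + 21.3 + 4.2 − 17.3) / 8 = 1.8625%
Mean R_m = (4.4 − 2.1 − 4.1 − 5.3 + 6.6 + 10.2 + 5.0 − 8.6) / 8 = 0.7625%
Σ(R_i − R̄_i)(R_m − R̄_m) = 551.5788  ⇒  Cov = 551.5788 / 8 = 68.9474
Σ(R_m − R̄_m)² = 310.5788  ⇒  Var(R_m) = 310.5788 / 8 = 38.8224
β = Cov / Var(R_m) = 68.9474 / 38.8224 = 1.7760
MRP = 10.41% − 3.19% = 7.22%
E(R) = R_f + β × MRP = 3.19% + 1.7760 × 7.22% = 16.01%

16.01%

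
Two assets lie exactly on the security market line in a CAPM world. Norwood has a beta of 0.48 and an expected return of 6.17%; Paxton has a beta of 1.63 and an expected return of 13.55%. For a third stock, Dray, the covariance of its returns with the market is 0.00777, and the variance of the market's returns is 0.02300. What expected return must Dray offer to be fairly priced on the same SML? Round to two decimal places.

MRP = (13.55% − 6.17%) / (1.63 − 0.48) = 6.4174%
R_f = 6.17% − 0.48 × 6.4174% = 3.0896%
β_Dray = Cov / Var(R_m) = 0.00777 / 0.02300 = 0.3378
E(R_Dray) = R_f + β × MRP = 3.0896% + 0.3378 × 6.4174% = 5.26%

5.26%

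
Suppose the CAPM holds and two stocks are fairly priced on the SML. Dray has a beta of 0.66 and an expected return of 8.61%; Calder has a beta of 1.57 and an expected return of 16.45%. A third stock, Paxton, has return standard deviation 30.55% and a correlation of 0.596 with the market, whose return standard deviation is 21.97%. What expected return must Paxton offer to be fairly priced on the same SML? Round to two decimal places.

10.06%

MRP = (16.45% − 8.61%) / (1.57 − 0.66) = 8.6154%
R_f = 8.61% − 0.66 × 8.6154% = 2.9238%
β_Paxton = ρ·σ_i/σ_m = 0.596 × 30.55 / 21.97 = 0.8288
E(R_Paxton) = R_f + β × MRP = 2.9238% + 0.8288 × 8.6154% = 10.06%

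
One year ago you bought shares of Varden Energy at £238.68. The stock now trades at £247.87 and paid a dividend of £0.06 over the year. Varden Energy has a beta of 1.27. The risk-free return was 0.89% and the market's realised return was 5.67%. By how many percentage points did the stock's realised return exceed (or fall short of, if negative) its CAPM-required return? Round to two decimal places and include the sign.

Realised HPR = (P1 + D1 − P0) / P0 = (247.87 + 0.06 − 238.68) / 238.68 = 9.25 / 238.68 = 3.8755%
MRP = 5.67% − 0.89% = 4.78%
CAPM required = R_f + β·MRP = 0.89% + 1.27 × 4.78% = 6.9606%
α = realised − required = 3.8755% − 6.9606% = -3.09%

-3.09%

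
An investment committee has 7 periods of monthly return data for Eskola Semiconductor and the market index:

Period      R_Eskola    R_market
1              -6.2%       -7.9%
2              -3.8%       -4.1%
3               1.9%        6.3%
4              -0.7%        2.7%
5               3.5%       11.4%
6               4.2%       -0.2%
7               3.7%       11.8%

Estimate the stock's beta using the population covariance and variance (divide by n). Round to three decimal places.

Mean R_i = (-6.2 − 3.8 + 1.9 − 0.7 + 3.5 + 4.2 + 3.7) / 7 = 0.3714%
Mean R_m = (-7.9 − 4.1 + 6.3 + 2.7 + 11.4 − 0.2 + 11.8) / 7 = 2.8571%
Σ(R_i − R̄_i)(R_m − R̄_m) = 149.9314  ⇒  Cov = 149.9314 / 7 = 21.4188
Σ(R_m − R̄_m)² = 338.2971  ⇒  Var(R_m) = 338.2971 / 7 = 48.3282
β = Cov / Var(R_m) = 21.4188 / 48.3282 = 0.4432

0.443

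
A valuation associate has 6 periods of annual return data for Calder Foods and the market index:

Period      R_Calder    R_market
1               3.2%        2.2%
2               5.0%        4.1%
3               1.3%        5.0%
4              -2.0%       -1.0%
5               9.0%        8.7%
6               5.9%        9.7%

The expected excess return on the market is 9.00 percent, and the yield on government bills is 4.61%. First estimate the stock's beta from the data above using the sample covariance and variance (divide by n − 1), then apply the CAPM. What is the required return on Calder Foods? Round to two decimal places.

Mean R_i = (3.2 + 5.0 + 1.3 − 2.0 + 9.0 + 5.9) / 6 = 3.7333%
Mean R_m = (2.2 + 4.1 + 5.0 − 1.0 + 8.7 + 9.7) / 6 = 4.7833%
Σ(R_i − R̄_i)(R_m − R̄_m) = 64.4233  ⇒  Cov = 64.4233 / 5 = 12.8847
Σ(R_m − R̄_m)² = 80.1483  ⇒  Var(R_m) = 80.1483 / 5 = 16.0297
β = Cov / Var(R_m) = 12.8847 / 16.0297 = 0.8038
E(R) = R_f + β × MRP = 4.61% + 0.8038 × 9.00% = 11.84%

11.84%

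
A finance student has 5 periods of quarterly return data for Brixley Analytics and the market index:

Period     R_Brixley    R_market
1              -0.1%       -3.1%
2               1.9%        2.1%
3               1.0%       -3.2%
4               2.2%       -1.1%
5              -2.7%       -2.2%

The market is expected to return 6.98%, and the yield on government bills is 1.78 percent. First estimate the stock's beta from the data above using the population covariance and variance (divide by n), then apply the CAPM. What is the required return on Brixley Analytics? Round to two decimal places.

3.98%

Mean R_i = (-0.1 + 1.9 + 1.0 + 2.2 − 2.7) / 5 = 0.4600%
Mean R_m = (-3.1 + 2.1 − 3.2 − 1.1 − 2.2) / 5 = -1.5000%
Σ(R_i − R̄_i)(R_m − R̄_m) = 8.0700  ⇒  Cov = 8.0700 / 5 = 1.6140
Σ(R_m − R̄_m)² = 19.0600  ⇒  Var(R_m) = 19.0600 / 5 = 3.8120
β = Cov / Var(R_m) = 1.6140 / 3.8120 = 0.4234
MRP = 6.98% − 1.78% = 5.20%
E(R) = R_f + β × MRP = 1.78% + 0.4234 × 5.20% = 3.98%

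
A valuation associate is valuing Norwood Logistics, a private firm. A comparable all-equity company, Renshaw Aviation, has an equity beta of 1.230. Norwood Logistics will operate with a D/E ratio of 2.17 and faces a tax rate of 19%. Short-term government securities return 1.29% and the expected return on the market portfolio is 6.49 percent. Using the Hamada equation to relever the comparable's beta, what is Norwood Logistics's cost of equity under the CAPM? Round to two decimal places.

β_L = β_U × [1 + (1 − t)(D/E)] = 1.230 × [1 + (1 − 0.19) × 2.17]
    = 1.230 × [1 + 0.81 × 2.17] = 1.230 × 2.7577 = 3.3920
MRP = 6.49% − 1.29% = 5.20%
E(R) = R_f + β_L × MRP = 1.29% + 3.3920 × 5.20% = 18.93%

18.93%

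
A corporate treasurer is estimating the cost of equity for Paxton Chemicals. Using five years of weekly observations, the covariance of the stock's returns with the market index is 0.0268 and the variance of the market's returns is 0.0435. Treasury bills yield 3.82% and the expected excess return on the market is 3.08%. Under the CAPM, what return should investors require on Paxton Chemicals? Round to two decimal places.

5.72%

β = Cov(R_i, R_m) / Var(R_m) = 0.0268 / 0.0435 = 0.6161
E(R) = R_f + β × MRP = 3.82% + 0.6161 × 3.08% = 5.72%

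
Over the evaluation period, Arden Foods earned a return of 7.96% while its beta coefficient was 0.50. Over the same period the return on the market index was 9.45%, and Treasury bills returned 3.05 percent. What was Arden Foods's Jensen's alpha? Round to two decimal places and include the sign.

Market excess return = 9.45% − 3.05% = 6.40%
CAPM benchmark = R_f + β(R_m − R_f) = 3.05% + 0.50 × 6.40% = 6.2500%
α = actual − benchmark = 7.96% − 6.2500% = +1.71%

+1.71%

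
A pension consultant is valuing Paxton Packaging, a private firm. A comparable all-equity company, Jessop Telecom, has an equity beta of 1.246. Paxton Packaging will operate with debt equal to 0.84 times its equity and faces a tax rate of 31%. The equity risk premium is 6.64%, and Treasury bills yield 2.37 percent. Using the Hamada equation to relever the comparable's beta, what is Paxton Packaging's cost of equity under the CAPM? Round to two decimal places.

β_L = β_U × [1 + (1 − t)(D/E)] = 1.246 × [1 + (1 − 0.31) × 0.84]
    = 1.246 × [1 + 0.69 × 0.84] = 1.246 × 1.5796 = 1.9682
E(R) = R_f + β_L × MRP = 2.37% + 1.9682 × 6.64% = 15.44%

15.44%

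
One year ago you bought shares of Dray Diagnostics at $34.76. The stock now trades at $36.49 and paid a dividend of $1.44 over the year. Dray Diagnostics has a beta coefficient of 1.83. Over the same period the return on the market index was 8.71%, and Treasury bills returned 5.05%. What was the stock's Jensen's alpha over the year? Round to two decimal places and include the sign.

Realised HPR = (P1 + D1 − P0) / P0 = (36.49 + 1.44 − 34.76) / 34.76 = 3.17 / 34.76 = 9.1197%
MRP = 8.71% − 5.05% = 3.66%
CAPM required = R_f + β·MRP = 5.05% + 1.83 × 3.66% = 11.7478%
α = realised − required = 9.1197% − 11.7478% = -2.63%

-2.63%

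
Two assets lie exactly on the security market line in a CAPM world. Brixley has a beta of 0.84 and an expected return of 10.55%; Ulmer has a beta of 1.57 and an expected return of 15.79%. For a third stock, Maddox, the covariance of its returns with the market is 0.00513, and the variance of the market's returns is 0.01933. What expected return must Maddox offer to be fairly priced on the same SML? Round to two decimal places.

6.43%

MRP = (15.79% − 10.55%) / (1.57 − 0.84) = 7.1781%
R_f = 10.55% − 0.84 × 7.1781% = 4.5204%
β_Maddox = Cov / Var(R_m) = 0.00513 / 0.01933 = 0.2654
E(R_Maddox) = R_f + β × MRP = 4.5204% + 0.2654 × 7.1781% = 6.43%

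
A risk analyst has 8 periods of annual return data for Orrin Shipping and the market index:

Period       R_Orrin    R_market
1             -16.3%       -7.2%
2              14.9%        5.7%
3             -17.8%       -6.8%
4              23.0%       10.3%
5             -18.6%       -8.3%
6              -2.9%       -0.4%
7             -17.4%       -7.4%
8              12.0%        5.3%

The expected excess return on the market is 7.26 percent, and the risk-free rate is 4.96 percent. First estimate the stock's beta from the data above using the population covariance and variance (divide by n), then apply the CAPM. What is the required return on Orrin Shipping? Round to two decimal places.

21.87%

Mean R_i = (-16.3 + 14.9 − 17.8 + 23.0 − 18.6 − 2.9 − 17.4 + 12.0) / 8 = -2.8875%
Mean R_m = (-7.2 + 5.7 − 6.8 + 10.3 − 8.3 − 0.4 − 7.4 + 5.3) / 8 = -1.1000%
Σ(R_i − R̄_i)(R_m − R̄_m) = 882.7200  ⇒  Cov = 882.7200 / 8 = 110.3400
Σ(R_m − R̄_m)² = 378.8800  ⇒  Var(R_m) = 378.8800 / 8 = 47.3600
β = Cov / Var(R_m) = 110.3400 / 47.3600 = 2.3298
E(R) = R_f + β × MRP = 4.96% + 2.3298 × 7.26% = 21.87%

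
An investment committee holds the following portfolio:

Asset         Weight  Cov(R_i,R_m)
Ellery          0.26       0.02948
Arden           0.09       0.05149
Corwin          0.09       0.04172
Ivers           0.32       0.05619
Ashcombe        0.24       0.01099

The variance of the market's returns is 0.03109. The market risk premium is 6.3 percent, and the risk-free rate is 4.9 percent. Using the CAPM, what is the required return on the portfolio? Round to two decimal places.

β_Ellery = 0.02948 / 0.03109 = 0.9482
β_Arden = 0.05149 / 0.03109 = 1.6562
β_Corwin = 0.04172 / 0.03109 = 1.3419
β_Ivers = 0.05619 / 0.03109 = 1.8073
β_Ashcombe = 0.01099 / 0.03109 = 0.3535
β_P = Σ w_i β_i = 0.26×0.9482 + 0.09×1.6562 + 0.09×1.3419 + 0.32×1.8073 + 0.24×0.3535 = 1.1795
E(R_P) = R_f + β_P × MRP = 4.9% + 1.1795 × 6.3% = 12.33%

12.33%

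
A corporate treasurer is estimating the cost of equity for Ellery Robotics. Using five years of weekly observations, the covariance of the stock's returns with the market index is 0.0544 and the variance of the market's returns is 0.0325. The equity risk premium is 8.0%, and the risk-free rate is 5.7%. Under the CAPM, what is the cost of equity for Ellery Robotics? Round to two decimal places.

19.09%

β = Cov(R_i, R_m) / Var(R_m) = 0.0544 / 0.0325 = 1.6738
E(R) = R_f + β × MRP = 5.7% + 1.6738 × 8.0% = 19.09%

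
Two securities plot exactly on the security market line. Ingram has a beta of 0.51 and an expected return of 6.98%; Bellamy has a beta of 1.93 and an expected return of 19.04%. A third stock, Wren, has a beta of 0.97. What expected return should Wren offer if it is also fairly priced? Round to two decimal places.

MRP (SML slope) = (19.04% − 6.98%) / (1.93 − 0.51) = 12.06% / 1.42 = 8.4930%
R_f (intercept) = 6.98% − 0.51 × 8.4930% = 2.6486%
E(R_Wren) = R_f + β × MRP = 2.6486% + 0.97 × 8.4930% = 10.89%

10.89%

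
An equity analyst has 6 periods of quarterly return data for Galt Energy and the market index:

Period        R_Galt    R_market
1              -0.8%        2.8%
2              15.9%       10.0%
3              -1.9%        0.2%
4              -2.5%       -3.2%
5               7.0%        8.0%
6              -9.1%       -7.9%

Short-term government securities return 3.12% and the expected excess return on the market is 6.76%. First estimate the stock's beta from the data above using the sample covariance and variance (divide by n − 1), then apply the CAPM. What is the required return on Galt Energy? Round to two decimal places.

Mean R_i = (-0.8 + 15.9 − 1.9 − 2.5 + 7.0 − 9.1) / 6 = 1.4333%
Mean R_m = (2.8 + 10.0 + 0.2 − 3.2 + 8.0 − 7.9) / 6 = 1.6500%
Σ(R_i − R̄_i)(R_m − R̄_m) = 278.0800  ⇒  Cov = 278.0800 / 5 = 55.6160
Σ(R_m − R̄_m)² = 228.1950  ⇒  Var(R_m) = 228.1950 / 5 = 45.6390
β = Cov / Var(R_m) = 55.6160 / 45.6390 = 1.2186
E(R) = R_f + β × MRP = 3.12% + 1.2186 × 6.76% = 11.36%

11.36%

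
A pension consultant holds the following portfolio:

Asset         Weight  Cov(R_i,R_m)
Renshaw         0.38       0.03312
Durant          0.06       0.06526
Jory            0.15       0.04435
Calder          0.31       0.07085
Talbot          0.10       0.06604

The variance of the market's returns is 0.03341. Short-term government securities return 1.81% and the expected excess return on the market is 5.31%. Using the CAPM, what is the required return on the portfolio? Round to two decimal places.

β_Renshaw = 0.03312 / 0.03341 = 0.9913
β_Durant = 0.06526 / 0.03341 = 1.9533
β_Jory = 0.04435 / 0.03341 = 1.3274
β_Calder = 0.07085 / 0.03341 = 2.1206
β_Talbot = 0.06604 / 0.03341 = 1.9767
β_P = Σ w_i β_i = 0.38×0.9913 + 0.06×1.9533 + 0.15×1.3274 + 0.31×2.1206 + 0.10×1.9767 = 1.5481
E(R_P) = R_f + β_P × MRP = 1.81% + 1.5481 × 5.31% = 10.03%

10.03%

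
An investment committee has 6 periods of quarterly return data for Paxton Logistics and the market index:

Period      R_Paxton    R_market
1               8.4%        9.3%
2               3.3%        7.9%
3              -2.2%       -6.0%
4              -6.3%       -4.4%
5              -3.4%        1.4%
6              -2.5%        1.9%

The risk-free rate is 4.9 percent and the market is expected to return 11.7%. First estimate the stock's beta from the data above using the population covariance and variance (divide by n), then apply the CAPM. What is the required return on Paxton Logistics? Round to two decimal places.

Mean R_i = (8.4 + 3.3 − 2.2 − 6.3 − 3.4 − 2.5) / 6 = -0.4500%
Mean R_m = (9.3 + 7.9 − 6.0 − 4.4 + 1.4 + 1.9) / 6 = 1.6833%
Σ(R_i − R̄_i)(R_m − R̄_m) = 140.1450  ⇒  Cov = 140.1450 / 6 = 23.3575
Σ(R_m − R̄_m)² = 192.8283  ⇒  Var(R_m) = 192.8283 / 6 = 32.1381
β = Cov / Var(R_m) = 23.3575 / 32.1381 = 0.7268
MRP = 11.7% − 4.9% = 6.80%
E(R) = R_f + β × MRP = 4.9% + 0.7268 × 6.8% = 9.84%

9.84%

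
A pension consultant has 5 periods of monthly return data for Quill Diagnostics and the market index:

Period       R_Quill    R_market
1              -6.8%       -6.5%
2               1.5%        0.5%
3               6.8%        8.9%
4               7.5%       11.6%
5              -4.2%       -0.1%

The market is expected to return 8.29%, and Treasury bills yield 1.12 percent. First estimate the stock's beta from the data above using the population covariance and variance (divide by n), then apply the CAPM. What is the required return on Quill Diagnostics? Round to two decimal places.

Mean R_i = (-6.8 + 1.5 + 6.8 + 7.5 − 4.2) / 5 = 0.9600%
Mean R_m = (-6.5 + 0.5 + 8.9 + 11.6 − 0.1) / 5 = 2.8800%
Σ(R_i − R̄_i)(R_m − R̄_m) = 179.0660  ⇒  Cov = 179.0660 / 5 = 35.8132
Σ(R_m − R̄_m)² = 214.8080  ⇒  Var(R_m) = 214.8080 / 5 = 42.9616
β = Cov / Var(R_m) = 35.8132 / 42.9616 = 0.8336
MRP = 8.29% − 1.12% = 7.17%
E(R) = R_f + β × MRP = 1.12% + 0.8336 × 7.17% = 7.10%

7.10%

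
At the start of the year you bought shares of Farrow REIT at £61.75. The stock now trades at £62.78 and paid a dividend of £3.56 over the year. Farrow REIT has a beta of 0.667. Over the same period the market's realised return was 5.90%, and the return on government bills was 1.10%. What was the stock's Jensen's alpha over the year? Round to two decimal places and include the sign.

+3.13%

Realised HPR = (P1 + D1 − P0) / P0 = (62.78 + 3.56 − 61.75) / 61.75 = 4.59 / 61.75 = 7.4332%
MRP = 5.90% − 1.10% = 4.80%
CAPM required = R_f + β·MRP = 1.10% + 0.667 × 4.80% = 4.30160%
α = realised − required = 7.4332% − 4.30160% = +3.13%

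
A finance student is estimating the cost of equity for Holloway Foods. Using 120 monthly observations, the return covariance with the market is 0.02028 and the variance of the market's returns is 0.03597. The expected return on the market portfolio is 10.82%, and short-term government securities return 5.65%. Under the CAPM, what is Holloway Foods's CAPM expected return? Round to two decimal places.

β = Cov(R_i, R_m) / Var(R_m) = 0.02028 / 0.03597 = 0.5638
MRP = 10.82% − 5.65% = 5.17%
E(R) = R_f + β × MRP = 5.65% + 0.5638 × 5.17% = 8.56%

8.56%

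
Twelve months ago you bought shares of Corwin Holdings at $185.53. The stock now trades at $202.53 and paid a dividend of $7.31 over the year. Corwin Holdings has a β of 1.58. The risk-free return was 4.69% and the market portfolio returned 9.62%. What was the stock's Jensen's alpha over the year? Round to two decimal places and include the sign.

+0.62%

Realised HPR = (P1 + D1 − P0) / P0 = (202.53 + 7.31 − 185.53) / 185.53 = 24.31 / 185.53 = 13.1030%
MRP = 9.62% − 4.69% = 4.93%
CAPM required = R_f + β·MRP = 4.69% + 1.58 × 4.93% = 12.4794%
α = realised − required = 13.1030% − 12.4794% = +0.62%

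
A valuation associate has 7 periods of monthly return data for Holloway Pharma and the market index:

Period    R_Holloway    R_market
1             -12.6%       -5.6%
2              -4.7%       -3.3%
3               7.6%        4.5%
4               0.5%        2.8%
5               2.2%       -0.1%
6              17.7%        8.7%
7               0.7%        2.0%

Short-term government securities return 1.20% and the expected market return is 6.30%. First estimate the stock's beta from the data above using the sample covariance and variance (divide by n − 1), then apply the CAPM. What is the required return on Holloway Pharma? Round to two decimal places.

Mean R_i = (-12.6 − 4.7 + 7.6 + 0.5 + 2.2 + 17.7 + 0.7) / 7 = 1.6286%
Mean R_m = (-5.6 − 3.3 + 4.5 + 2.8 − 0.1 + 8.7 + 2.0) / 7 = 1.2857%
Σ(R_i − R̄_i)(R_m − R̄_m) = 262.1829  ⇒  Cov = 262.1829 / 6 = 43.6972
Σ(R_m − R̄_m)² = 138.4686  ⇒  Var(R_m) = 138.4686 / 6 = 23.0781
β = Cov / Var(R_m) = 43.6972 / 23.0781 = 1.8934
MRP = 6.30% − 1.20% = 5.10%
E(R) = R_f + β × MRP = 1.20% + 1.8934 × 5.10% = 10.86%

10.86%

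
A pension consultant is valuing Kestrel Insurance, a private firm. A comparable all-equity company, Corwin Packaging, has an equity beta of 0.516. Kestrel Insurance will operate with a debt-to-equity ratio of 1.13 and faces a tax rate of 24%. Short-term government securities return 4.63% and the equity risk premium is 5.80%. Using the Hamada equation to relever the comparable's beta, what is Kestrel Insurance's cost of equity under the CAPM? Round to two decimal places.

β_L = β_U × [1 + (1 − t)(D/E)] = 0.516 × [1 + (1 − 0.24) × 1.13]
    = 0.516 × [1 + 0.76 × 1.13] = 0.516 × 1.8588 = 0.9591
E(R) = R_f + β_L × MRP = 4.63% + 0.9591 × 5.80% = 10.19%

10.19%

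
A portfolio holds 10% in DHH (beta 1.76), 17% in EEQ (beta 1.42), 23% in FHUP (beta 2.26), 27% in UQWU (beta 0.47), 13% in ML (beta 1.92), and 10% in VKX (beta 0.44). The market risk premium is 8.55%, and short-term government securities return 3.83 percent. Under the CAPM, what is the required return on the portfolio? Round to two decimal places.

15.44%

β_P = Σ w_i β_i = 0.10×1.76 + 0.17×1.42 + 0.23×2.26 + 0.27×0.47 + 0.13×1.92 + 0.10×0.44 = 1.3577
E(R_P) = R_f + β_P × MRP = 3.83% + 1.3577 × 8.55% = 15.44%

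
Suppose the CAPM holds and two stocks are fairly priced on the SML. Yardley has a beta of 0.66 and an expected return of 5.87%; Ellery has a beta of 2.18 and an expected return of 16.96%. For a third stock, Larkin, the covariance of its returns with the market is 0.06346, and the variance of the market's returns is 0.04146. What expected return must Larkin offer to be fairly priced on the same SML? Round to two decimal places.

MRP = (16.96% − 5.87%) / (2.18 − 0.66) = 7.2961%
R_f = 5.87% − 0.66 × 7.2961% = 1.0546%
β_Larkin = Cov / Var(R_m) = 0.06346 / 0.04146 = 1.5306
E(R_Larkin) = R_f + β × MRP = 1.0546% + 1.5306 × 7.2961% = 12.22%

12.22%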